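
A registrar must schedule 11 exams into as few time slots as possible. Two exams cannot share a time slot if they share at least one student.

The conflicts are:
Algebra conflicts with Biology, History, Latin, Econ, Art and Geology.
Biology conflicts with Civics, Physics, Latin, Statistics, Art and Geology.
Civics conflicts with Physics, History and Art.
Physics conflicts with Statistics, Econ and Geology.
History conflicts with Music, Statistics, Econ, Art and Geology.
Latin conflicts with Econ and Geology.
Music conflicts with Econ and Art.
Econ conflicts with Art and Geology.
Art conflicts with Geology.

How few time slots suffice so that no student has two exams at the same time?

Algebra, History, Econ, Art, Geology pairwise conflict, so at least 5 time slots are needed.
5 time slots suffice: time slot 1 → {Biology, Econ}; time slot 2 → {Civics, Music, Statistics, Geology}; time slot 3 → {Physics, History, Latin}; time slot 4 → {Art}; time slot 5 → {Algebra}. Every pair that conflicts lands in different time slots.

5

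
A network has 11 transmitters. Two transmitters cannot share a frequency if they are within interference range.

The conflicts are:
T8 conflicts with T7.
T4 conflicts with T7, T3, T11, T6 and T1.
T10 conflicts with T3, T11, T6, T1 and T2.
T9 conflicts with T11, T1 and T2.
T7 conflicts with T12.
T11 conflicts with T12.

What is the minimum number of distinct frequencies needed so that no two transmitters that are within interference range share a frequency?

T7 and T12 conflict, so at least 2 frequencies are needed.
A valid assignment using 2 frequencies: T8=1, T4=1, T10=1, T9=1, T7=2, T3=2, T11=2, T12=1, T6=2, T1=2, T2=2. Each listed conflict is separated.

2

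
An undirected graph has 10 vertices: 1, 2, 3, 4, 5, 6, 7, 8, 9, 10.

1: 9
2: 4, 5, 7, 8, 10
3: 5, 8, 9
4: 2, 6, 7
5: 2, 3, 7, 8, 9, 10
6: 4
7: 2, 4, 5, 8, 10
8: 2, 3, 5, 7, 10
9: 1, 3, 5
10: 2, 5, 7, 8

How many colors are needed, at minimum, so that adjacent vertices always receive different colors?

2, 5, 7, 8, 10 are mutually adjacent (a clique of size 5), so at least 5 colors are needed.
5 colors suffice: color a → {1, 4, 5}; color b → {2, 3, 6}; color c → {8, 9}; color d → {7}; color e → {10}. No two adjacent vertices share a color.

5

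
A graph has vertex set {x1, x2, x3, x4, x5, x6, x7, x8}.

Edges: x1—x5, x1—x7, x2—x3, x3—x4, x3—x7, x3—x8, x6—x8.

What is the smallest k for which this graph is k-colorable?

2

x1 and x5 are adjacent, so at least 2 colors are needed.
2 colors suffice: color 1 → {x1, x3, x6}; color 2 → {x2, x4, x5, x7, x8}. Each edge has distinct colors on its endpoints.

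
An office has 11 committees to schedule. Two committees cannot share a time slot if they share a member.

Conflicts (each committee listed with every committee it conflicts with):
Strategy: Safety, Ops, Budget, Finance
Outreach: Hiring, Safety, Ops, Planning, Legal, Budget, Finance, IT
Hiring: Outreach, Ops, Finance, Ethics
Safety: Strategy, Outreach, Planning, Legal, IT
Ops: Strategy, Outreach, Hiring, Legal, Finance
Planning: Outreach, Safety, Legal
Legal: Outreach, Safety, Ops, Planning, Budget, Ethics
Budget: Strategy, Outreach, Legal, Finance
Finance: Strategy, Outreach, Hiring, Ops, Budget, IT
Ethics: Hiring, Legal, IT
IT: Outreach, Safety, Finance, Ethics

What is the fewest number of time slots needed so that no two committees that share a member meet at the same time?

Outreach, Hiring, Ops, Finance all conflict with each other, so at least 4 time slots are needed.
4 time slots suffice: time slot 1 → {Strategy, Outreach, Ethics}; time slot 2 → {Legal, Finance}; time slot 3 → {Safety, Ops, Budget}; time slot 4 → {Hiring, Planning, IT}. No two conflicting committees share a time slot.

4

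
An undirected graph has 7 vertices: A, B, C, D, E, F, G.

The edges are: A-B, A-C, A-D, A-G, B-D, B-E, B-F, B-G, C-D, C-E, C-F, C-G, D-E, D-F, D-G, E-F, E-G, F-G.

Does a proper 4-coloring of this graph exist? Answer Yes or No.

No

B, D, E, F, G are mutually adjacent (a clique of size 5), so at least 5 colors are needed.
So 4 colors are not enough.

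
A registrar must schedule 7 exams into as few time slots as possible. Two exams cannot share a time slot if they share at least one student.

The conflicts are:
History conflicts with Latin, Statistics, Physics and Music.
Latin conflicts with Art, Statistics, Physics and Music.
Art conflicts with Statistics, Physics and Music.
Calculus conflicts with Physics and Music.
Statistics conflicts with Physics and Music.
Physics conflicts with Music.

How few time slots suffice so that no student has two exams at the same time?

5

History, Latin, Statistics, Physics, Music pairwise conflict, so at least 5 time slots are needed.
Using 5 time slots: History=5, Latin=3, Art=5, Calculus=3, Statistics=4, Physics=1, Music=2. No two conflicting exams share a time slot.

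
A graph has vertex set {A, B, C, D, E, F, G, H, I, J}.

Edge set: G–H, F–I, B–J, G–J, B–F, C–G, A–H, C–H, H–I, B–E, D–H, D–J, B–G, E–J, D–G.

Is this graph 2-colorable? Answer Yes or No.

No

B, E, J are mutually adjacent, so at least 3 colors are needed.
So 2 colors are not enough.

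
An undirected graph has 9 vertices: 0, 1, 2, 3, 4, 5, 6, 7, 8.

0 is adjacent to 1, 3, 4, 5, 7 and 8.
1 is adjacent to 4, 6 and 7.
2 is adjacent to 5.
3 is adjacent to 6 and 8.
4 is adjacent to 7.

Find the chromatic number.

4

0, 1, 4, 7 are pairwise adjacent (a clique of size 4), so at least 4 colors are needed.
A valid assignment using 4 colors: 0=a, 1=b, 2=a, 3=b, 4=d, 5=b, 6=a, 7=c, 8=c. Every edge joins two different colors.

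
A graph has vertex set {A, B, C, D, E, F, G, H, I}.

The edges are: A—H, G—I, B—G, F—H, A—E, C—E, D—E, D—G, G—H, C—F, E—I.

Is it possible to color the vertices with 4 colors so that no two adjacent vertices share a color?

Yes

The chromatic number is 3. The cycle H-A-E-I-G-H has odd length 5, so it cannot be 2-colored; at least 3 colors are needed.
One proper 3-coloring: A=3, B=2, C=2, D=2, E=1, F=1, G=1, H=2, I=2.
Since 4 ≥ 3, a proper 4-coloring certainly exists.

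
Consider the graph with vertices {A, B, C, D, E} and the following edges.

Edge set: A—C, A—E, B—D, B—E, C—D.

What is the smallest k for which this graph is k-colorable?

The cycle D-C-A-E-B-D has odd length 5, so it cannot be 2-colored; at least 3 colors are needed.
3 colors suffice: A=1, B=3, C=2, D=1, E=2. Every edge joins two different colors.

3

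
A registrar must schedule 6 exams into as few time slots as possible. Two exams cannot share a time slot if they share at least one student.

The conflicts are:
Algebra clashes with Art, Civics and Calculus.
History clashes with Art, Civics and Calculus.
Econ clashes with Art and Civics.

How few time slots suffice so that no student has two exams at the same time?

History and Art conflict, so at least 2 time slots are needed.
2 time slots suffice: Algebra=2, History=2, Econ=2, Art=1, Civics=1, Calculus=1. No two conflicting exams share a time slot.

2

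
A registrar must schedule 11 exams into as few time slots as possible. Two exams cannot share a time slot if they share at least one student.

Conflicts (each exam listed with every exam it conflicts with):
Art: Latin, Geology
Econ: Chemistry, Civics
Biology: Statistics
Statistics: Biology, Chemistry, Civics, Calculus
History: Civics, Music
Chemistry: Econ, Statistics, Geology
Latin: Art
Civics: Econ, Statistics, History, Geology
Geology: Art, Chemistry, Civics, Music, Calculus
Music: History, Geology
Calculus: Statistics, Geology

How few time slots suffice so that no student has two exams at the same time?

2

Art and Latin conflict, so at least 2 time slots are needed.
2 time slots suffice: Art=2, Econ=1, Biology=2, Statistics=1, History=1, Chemistry=2, Latin=1, Civics=2, Geology=1, Music=2, Calculus=2. No two conflicting exams share a time slot.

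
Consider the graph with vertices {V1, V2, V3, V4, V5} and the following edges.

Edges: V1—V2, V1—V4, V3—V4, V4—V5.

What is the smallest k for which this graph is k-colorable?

V4 and V5 are adjacent, so at least 2 colors are needed.
2 colors suffice: color R → {V2, V4}; color B → {V1, V3, V5}. Each edge has distinct colors on its endpoints.

2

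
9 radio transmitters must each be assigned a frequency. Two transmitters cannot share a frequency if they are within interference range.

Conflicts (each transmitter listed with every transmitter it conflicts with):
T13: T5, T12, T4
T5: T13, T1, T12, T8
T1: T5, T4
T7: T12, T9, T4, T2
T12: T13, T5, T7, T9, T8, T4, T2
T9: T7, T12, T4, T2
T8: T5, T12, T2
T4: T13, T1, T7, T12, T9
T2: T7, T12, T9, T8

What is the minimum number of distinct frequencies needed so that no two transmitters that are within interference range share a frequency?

T7, T12, T9, T2 pairwise conflict, so at least 4 frequencies are needed.
4 frequencies suffice: frequency 1 → {T1, T12}; frequency 2 → {T5, T4, T2}; frequency 3 → {T13, T7, T8}; frequency 4 → {T9}. No two conflicting transmitters share a frequency.

4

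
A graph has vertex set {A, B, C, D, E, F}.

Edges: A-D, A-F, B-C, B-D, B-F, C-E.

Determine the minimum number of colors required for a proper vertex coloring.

2

B and F are adjacent, so at least 2 colors are needed.
2 colors suffice: color red → {A, B, E}; color blue → {C, D, F}. No two adjacent vertices share a color.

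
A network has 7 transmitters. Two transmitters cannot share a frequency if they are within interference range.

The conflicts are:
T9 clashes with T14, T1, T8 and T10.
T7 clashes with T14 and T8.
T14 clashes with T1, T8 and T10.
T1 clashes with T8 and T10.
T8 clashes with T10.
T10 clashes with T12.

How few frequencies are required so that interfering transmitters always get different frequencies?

T9, T14, T1, T8, T10 are mutually in conflict, so at least 5 frequencies are needed.
5 frequencies suffice: frequency 1 → {T8, T12}; frequency 2 → {T14}; frequency 3 → {T7, T10}; frequency 4 → {T1}; frequency 5 → {T9}. No two conflicting transmitters share a frequency.

5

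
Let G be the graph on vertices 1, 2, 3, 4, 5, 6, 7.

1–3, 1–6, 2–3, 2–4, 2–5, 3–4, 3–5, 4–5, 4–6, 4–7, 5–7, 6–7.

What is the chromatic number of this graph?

2, 3, 4, 5 are pairwise adjacent (a clique of size 4), so at least 4 colors are needed.
4 colors suffice: color red → {1, 4}; color blue → {5, 6}; color green → {3, 7}; color yellow → {2}. Every edge joins two different colors.

4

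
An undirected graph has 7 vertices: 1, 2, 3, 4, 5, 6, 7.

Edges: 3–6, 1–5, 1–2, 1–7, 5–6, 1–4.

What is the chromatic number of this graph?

2

1 and 2 are adjacent, so at least 2 colors are needed.
2 colors suffice: color a → {1, 6}; color b → {2, 3, 4, 5, 7}. Every edge joins two different colors.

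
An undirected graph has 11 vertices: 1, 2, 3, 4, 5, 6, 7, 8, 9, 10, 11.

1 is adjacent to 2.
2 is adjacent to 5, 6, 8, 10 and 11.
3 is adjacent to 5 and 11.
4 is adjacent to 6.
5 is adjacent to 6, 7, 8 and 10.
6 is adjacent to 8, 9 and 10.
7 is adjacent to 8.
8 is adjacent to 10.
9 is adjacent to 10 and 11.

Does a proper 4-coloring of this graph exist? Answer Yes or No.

No

2, 5, 6, 8, 10 are mutually adjacent (a clique of size 5), so at least 5 colors are needed.
So 4 colors are not enough.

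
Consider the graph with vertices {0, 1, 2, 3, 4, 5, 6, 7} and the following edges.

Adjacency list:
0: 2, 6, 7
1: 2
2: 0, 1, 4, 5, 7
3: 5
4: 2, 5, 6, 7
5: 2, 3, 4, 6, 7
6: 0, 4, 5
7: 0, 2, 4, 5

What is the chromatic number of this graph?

2, 4, 5, 7 are pairwise adjacent (a clique of size 4), so at least 4 colors are needed.
4 colors suffice: color a → {2, 3, 6}; color b → {0, 1, 5}; color c → {7}; color d → {4}. Each edge has distinct colors on its endpoints.

4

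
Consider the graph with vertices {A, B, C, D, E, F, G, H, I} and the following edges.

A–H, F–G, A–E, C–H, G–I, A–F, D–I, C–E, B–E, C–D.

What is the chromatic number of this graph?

The cycle D-C-E-A-F-G-I-D has odd length 7, so it cannot be 2-colored; at least 3 colors are needed.
3 colors suffice: A=red, B=red, C=red, D=green, E=blue, F=blue, G=red, H=blue, I=blue. No two adjacent vertices share a color.

3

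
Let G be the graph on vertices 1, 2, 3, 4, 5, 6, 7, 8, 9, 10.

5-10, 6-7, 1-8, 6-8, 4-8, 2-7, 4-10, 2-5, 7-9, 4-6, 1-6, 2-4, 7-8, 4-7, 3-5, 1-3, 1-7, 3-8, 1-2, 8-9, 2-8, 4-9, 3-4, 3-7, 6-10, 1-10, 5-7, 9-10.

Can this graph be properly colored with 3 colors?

No

1, 2, 7, 8 are mutually adjacent (a clique of size 4), so at least 4 colors are needed.
So 3 colors are not enough.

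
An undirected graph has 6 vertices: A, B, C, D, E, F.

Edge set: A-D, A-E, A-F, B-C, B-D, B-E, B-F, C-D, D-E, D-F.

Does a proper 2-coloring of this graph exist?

A, D, F are pairwise adjacent, so at least 3 colors are needed.
So 2 colors are not enough.

No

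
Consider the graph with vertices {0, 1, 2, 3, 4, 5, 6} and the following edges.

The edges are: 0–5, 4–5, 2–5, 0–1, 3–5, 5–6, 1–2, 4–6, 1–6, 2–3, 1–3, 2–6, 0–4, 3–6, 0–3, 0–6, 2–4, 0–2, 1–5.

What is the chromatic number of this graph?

6

0, 1, 2, 3, 5, 6 form a clique, so at least 6 colors are needed.
6 colors suffice: color a → {6}; color b → {0}; color c → {2}; color d → {5}; color e → {3, 4}; color f → {1}. Every edge joins two different colors.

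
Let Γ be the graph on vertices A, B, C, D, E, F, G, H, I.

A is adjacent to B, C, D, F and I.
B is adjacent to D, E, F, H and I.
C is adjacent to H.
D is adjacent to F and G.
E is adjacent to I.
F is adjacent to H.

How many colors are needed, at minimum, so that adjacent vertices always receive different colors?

A, B, D, F are mutually adjacent (a clique of size 4), so at least 4 colors are needed.
A valid assignment using 4 colors: A=blue, B=red, C=red, D=green, E=blue, F=yellow, G=red, H=blue, I=green. Each edge has distinct colors on its endpoints.

4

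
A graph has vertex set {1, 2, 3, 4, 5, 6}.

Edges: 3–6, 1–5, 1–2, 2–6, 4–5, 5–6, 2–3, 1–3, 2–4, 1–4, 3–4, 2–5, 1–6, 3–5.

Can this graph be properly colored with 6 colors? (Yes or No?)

Yes

The chromatic number is 5. 1, 2, 3, 4, 5 form a clique, so at least 5 colors are needed.
A valid assignment using 5 colors: 1=a, 2=c, 3=b, 4=e, 5=d, 6=e.
Since 6 ≥ 5, a proper 6-coloring certainly exists.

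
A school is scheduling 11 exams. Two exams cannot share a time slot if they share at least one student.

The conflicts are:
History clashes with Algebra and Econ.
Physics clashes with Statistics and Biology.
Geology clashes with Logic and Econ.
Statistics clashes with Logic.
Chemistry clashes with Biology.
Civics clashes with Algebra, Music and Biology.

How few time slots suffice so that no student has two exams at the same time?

3

The cycle Econ-Geology-Logic-Statistics-Physics-Biology-Civics-Algebra-History-Econ has odd length 9, so it cannot be 2-colored; at least 3 time slots are needed.
3 time slots suffice: History=2, Physics=2, Geology=2, Statistics=3, Chemistry=2, Civics=2, Algebra=1, Music=1, Biology=1, Logic=1, Econ=1. No two conflicting exams share a time slot.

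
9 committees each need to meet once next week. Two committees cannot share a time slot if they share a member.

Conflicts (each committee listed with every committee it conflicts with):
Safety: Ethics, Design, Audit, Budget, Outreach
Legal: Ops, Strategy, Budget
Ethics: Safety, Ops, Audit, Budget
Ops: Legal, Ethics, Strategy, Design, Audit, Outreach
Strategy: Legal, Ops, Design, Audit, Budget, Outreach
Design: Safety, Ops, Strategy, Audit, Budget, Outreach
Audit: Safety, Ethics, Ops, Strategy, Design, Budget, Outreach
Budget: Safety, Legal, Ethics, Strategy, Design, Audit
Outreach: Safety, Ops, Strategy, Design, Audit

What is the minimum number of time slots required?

5

Ops, Strategy, Design, Audit, Outreach pairwise conflict, so at least 5 time slots are needed.
5 time slots suffice: time slot 1 → {Legal, Audit}; time slot 2 → {Ops, Budget}; time slot 3 → {Ethics, Design}; time slot 4 → {Safety, Strategy}; time slot 5 → {Outreach}. Each listed conflict is separated.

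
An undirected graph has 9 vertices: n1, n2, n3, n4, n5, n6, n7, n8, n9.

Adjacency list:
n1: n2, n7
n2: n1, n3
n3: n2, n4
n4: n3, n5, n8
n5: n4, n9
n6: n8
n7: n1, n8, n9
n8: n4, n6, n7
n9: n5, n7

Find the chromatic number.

The cycle n4-n8-n7-n9-n5-n4 has odd length 5, so it cannot be 2-colored; at least 3 colors are needed.
3 colors suffice: color 1 → {n2, n4, n6, n7}; color 2 → {n1, n3, n8, n9}; color 3 → {n5}. Each edge has distinct colors on its endpoints.

3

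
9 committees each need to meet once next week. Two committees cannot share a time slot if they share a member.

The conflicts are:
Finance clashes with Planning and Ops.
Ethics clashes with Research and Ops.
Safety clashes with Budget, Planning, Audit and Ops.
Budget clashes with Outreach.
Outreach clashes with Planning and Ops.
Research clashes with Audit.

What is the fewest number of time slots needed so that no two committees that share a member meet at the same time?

3

The cycle Audit-Safety-Ops-Ethics-Research-Audit has odd length 5, so it cannot be 2-colored; at least 3 time slots are needed.
A valid assignment using 3 time slots: Finance=2, Ethics=2, Safety=2, Budget=1, Outreach=2, Planning=1, Research=3, Audit=1, Ops=1. No two conflicting committees share a time slot.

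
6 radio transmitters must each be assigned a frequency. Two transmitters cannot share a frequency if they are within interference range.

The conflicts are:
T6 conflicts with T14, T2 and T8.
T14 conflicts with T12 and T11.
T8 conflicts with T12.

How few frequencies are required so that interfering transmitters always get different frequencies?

T6 and T8 conflict, so at least 2 frequencies are needed.
2 frequencies suffice: frequency 1 → {T6, T12, T11}; frequency 2 → {T14, T2, T8}. Each listed conflict is separated.

2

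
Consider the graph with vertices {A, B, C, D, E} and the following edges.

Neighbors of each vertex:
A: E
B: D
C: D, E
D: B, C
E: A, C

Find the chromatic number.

A and E are adjacent, so at least 2 colors are needed.
One proper 2-coloring: A=blue, B=blue, C=blue, D=red, E=red. Every edge joins two different colors.

2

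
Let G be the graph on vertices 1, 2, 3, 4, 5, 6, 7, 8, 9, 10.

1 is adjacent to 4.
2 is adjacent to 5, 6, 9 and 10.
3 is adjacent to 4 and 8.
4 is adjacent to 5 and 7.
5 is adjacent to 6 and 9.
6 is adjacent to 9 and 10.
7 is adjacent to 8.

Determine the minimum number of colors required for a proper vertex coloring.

4

2, 5, 6, 9 are pairwise adjacent (a clique of size 4), so at least 4 colors are needed.
One proper 4-coloring: 1=blue, 2=red, 3=blue, 4=red, 5=green, 6=blue, 7=blue, 8=red, 9=yellow, 10=green. Each edge has distinct colors on its endpoints.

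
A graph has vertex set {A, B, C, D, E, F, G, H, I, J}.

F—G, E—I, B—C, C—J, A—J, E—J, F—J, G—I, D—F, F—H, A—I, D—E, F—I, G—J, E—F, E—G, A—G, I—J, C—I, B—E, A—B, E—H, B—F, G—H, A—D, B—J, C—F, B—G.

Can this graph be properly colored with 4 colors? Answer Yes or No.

No

E, F, G, I, J form a clique, so at least 5 colors are needed.
So 4 colors are not enough.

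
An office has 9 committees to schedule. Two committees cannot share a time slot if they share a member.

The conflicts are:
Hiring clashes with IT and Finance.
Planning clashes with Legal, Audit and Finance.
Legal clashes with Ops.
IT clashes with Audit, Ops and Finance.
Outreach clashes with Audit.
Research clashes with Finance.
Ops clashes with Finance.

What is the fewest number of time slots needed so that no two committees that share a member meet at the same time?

3

Hiring, IT, Finance all conflict with each other, so at least 3 time slots are needed.
Using 3 time slots: Hiring=3, Planning=2, Legal=1, IT=2, Outreach=2, Audit=1, Research=2, Ops=3, Finance=1. Each listed conflict is separated.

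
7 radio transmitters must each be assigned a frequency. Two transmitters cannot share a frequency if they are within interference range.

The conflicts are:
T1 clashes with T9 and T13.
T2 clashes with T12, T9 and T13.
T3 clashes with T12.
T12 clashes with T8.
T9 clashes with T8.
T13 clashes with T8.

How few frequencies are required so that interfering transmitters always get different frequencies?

2

T2 and T13 conflict, so at least 2 frequencies are needed.
2 frequencies suffice: frequency 1 → {T1, T2, T3, T8}; frequency 2 → {T12, T9, T13}. Each listed conflict is separated.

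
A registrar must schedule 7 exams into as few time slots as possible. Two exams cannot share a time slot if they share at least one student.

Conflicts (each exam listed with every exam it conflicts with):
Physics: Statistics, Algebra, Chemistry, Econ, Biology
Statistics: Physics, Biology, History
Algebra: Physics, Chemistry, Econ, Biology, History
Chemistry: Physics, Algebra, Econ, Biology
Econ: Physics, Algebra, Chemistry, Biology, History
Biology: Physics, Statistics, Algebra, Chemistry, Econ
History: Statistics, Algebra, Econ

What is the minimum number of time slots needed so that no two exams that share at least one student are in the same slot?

Physics, Algebra, Chemistry, Econ, Biology are mutually in conflict, so at least 5 time slots are needed.
5 time slots suffice: time slot 1 → {Physics, History}; time slot 2 → {Biology}; time slot 3 → {Statistics, Algebra}; time slot 4 → {Econ}; time slot 5 → {Chemistry}. No two conflicting exams share a time slot.

5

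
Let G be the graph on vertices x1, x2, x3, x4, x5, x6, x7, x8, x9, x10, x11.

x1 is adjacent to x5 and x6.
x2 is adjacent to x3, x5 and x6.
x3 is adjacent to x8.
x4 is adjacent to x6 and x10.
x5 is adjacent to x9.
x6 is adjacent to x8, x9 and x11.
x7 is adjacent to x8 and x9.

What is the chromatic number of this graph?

x7 and x8 are adjacent, so at least 2 colors are needed.
2 colors suffice: color 1 → {x3, x5, x6, x7, x10}; color 2 → {x1, x2, x4, x8, x9, x11}. Every edge joins two different colors.

2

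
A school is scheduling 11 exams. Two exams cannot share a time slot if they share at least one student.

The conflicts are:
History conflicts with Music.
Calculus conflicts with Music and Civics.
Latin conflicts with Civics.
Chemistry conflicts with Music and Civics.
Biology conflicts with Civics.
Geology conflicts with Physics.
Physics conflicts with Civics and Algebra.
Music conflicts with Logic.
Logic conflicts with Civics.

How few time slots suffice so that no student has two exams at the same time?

2

History and Music conflict, so at least 2 time slots are needed.
2 time slots suffice: time slot 1 → {Geology, Music, Civics, Algebra}; time slot 2 → {History, Calculus, Latin, Chemistry, Biology, Physics, Logic}. No two conflicting exams share a time slot.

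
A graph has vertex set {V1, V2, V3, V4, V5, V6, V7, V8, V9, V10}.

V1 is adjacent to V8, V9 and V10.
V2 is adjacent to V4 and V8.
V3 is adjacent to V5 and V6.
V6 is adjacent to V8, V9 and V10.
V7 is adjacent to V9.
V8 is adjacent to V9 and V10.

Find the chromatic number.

3

V6, V8, V10 form a triangle, so at least 3 colors are needed.
3 colors suffice: color 1 → {V3, V4, V7, V8}; color 2 → {V1, V2, V5, V6}; color 3 → {V9, V10}. No two adjacent vertices share a color.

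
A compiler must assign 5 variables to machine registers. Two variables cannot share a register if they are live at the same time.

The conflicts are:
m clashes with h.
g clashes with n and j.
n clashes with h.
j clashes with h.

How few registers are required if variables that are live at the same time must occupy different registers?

2

n and h conflict, so at least 2 registers are needed.
A valid assignment using 2 registers: m=2, g=1, n=2, j=2, h=1. No two conflicting variables share a register.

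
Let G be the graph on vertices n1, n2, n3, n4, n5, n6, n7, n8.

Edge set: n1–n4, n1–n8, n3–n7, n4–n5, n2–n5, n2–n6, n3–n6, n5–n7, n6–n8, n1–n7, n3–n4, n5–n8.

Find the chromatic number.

The cycle n5-n2-n6-n3-n4-n5 has odd length 5, so it cannot be 2-colored; at least 3 colors are needed.
3 colors suffice: color 1 → {n1, n5, n6}; color 2 → {n2, n3, n8}; color 3 → {n4, n7}. Every edge joins two different colors.

3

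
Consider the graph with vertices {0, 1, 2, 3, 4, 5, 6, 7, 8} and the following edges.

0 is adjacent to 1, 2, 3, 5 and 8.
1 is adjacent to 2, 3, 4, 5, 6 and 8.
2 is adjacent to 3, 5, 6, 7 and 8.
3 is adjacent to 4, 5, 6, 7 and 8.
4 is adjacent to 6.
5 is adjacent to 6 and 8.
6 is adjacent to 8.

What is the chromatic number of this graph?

6

0, 1, 2, 3, 5, 8 are mutually adjacent (a clique of size 6), so at least 6 colors are needed.
A valid assignment using 6 colors: 0=d, 1=b, 2=c, 3=a, 4=c, 5=e, 6=d, 7=b, 8=f. Every edge joins two different colors.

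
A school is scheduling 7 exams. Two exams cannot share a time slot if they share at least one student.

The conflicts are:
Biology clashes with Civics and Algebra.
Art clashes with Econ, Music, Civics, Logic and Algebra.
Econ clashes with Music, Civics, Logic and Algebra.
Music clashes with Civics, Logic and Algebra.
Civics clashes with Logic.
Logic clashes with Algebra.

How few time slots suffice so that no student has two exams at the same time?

Art, Econ, Music, Logic, Algebra pairwise conflict, so at least 5 time slots are needed.
5 time slots suffice: time slot 1 → {Biology, Logic}; time slot 2 → {Art}; time slot 3 → {Music}; time slot 4 → {Civics, Algebra}; time slot 5 → {Econ}. Every pair that conflicts lands in different time slots.

5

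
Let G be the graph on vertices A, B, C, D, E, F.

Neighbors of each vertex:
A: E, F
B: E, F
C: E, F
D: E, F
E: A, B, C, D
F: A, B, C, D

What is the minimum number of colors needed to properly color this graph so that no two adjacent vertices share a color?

B and E are adjacent, so at least 2 colors are needed.
2 colors suffice: color red → {E, F}; color blue → {A, B, C, D}. Each edge has distinct colors on its endpoints.

2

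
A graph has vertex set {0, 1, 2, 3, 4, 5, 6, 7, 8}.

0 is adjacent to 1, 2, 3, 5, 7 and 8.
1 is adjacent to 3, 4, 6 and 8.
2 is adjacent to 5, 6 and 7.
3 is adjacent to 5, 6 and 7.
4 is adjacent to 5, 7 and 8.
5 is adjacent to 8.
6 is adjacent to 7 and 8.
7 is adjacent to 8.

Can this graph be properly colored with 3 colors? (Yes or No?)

The chromatic number is 3. 0, 1, 8 are mutually adjacent, so at least 3 colors are needed.
3 colors suffice: color a → {0, 4, 6}; color b → {2, 3, 8}; color c → {1, 5, 7}.
That is already a proper 3-coloring.

Yes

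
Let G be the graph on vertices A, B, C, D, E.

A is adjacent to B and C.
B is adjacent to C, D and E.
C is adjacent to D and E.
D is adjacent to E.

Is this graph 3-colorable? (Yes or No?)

No

B, C, D, E are mutually adjacent (a clique of size 4), so at least 4 colors are needed.
So 3 colors are not enough.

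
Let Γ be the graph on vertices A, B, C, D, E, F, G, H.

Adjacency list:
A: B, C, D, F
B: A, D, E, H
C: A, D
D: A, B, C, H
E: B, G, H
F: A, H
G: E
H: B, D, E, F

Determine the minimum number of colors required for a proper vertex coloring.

B, D, H form a triangle, so at least 3 colors are needed.
3 colors suffice: color red → {A, G, H}; color blue → {B, C, F}; color green → {D, E}. No two adjacent vertices share a color.

3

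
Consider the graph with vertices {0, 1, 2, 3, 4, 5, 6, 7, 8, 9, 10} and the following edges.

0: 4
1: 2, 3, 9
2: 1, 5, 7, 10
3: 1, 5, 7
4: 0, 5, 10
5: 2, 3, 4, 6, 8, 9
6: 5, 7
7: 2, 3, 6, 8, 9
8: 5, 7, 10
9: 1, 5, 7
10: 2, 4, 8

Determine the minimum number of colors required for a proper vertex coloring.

2

4 and 10 are adjacent, so at least 2 colors are needed.
2 colors suffice: 0=a, 1=a, 2=b, 3=b, 4=b, 5=a, 6=b, 7=a, 8=b, 9=b, 10=a. Each edge has distinct colors on its endpoints.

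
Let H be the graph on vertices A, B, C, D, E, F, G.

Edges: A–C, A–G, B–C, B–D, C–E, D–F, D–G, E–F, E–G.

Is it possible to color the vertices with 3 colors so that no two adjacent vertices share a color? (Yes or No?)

Yes

The chromatic number is 3. The cycle F-D-B-C-E-F has odd length 5, so it cannot be 2-colored; at least 3 colors are needed.
3 colors suffice: color red → {C, D}; color blue → {B, F, G}; color green → {A, E}.
That is already a proper 3-coloring.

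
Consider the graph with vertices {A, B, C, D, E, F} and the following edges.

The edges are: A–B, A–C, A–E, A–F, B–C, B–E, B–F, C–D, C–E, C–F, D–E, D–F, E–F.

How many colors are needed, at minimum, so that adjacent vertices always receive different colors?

5

A, B, C, E, F form a clique, so at least 5 colors are needed.
5 colors suffice: color 1 → {F}; color 2 → {C}; color 3 → {E}; color 4 → {A, D}; color 5 → {B}. No two adjacent vertices share a color.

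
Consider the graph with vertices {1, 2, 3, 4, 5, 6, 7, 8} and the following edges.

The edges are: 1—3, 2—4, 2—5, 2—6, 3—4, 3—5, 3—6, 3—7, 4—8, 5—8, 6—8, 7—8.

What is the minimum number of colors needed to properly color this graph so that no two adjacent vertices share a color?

2 and 6 are adjacent, so at least 2 colors are needed.
2 colors suffice: color red → {2, 3, 8}; color blue → {1, 4, 5, 6, 7}. No two adjacent vertices share a color.

2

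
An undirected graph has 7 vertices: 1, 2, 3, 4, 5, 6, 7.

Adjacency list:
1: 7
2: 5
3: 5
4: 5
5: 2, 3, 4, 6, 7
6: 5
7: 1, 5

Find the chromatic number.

2

4 and 5 are adjacent, so at least 2 colors are needed.
2 colors suffice: 1=red, 2=blue, 3=blue, 4=blue, 5=red, 6=blue, 7=blue. No two adjacent vertices share a color.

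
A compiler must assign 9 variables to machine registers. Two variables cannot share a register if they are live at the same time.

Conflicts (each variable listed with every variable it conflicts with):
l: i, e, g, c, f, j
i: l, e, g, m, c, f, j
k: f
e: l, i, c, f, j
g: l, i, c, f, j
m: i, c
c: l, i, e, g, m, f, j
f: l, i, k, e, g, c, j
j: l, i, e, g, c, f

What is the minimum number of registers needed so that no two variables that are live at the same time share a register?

l, i, g, c, f, j all conflict with each other, so at least 6 registers are needed.
6 registers suffice: register 1 → {k, c}; register 2 → {m, f}; register 3 → {i}; register 4 → {l}; register 5 → {j}; register 6 → {e, g}. Each listed conflict is separated.

6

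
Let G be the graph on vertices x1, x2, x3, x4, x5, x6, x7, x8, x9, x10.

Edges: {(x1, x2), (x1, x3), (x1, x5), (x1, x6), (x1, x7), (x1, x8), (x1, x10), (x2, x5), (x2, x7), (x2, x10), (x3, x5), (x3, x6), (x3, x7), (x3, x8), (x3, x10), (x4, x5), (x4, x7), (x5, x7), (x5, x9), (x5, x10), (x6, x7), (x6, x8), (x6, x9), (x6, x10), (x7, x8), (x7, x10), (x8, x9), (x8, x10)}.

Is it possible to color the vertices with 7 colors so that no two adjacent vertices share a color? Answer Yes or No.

The chromatic number is 6. x1, x3, x6, x7, x8, x10 are pairwise adjacent (a clique of size 6), so at least 6 colors are needed.
6 colors suffice: color 1 → {x7, x9}; color 2 → {x5, x8}; color 3 → {x1, x4}; color 4 → {x10}; color 5 → {x2, x3}; color 6 → {x6}.
Since 7 ≥ 6, a proper 7-coloring certainly exists.

Yes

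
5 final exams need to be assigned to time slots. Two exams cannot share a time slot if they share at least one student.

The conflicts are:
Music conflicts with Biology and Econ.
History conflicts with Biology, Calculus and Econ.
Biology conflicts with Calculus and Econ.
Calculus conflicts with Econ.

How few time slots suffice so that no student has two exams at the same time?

History, Biology, Calculus, Econ all conflict with each other, so at least 4 time slots are needed.
4 time slots suffice: time slot 1 → {Econ}; time slot 2 → {Biology}; time slot 3 → {Music, Calculus}; time slot 4 → {History}. Each listed conflict is separated.

4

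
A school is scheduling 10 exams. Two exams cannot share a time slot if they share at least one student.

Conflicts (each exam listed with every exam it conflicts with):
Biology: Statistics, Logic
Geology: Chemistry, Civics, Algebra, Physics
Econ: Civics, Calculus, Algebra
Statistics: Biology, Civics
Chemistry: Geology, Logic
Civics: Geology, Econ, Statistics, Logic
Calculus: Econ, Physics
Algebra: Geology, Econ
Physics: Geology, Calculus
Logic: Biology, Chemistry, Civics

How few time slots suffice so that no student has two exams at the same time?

3

The cycle Physics-Geology-Civics-Econ-Calculus-Physics has odd length 5, so it cannot be 2-colored; at least 3 time slots are needed.
3 time slots suffice: time slot 1 → {Biology, Chemistry, Civics, Algebra, Physics}; time slot 2 → {Geology, Econ, Statistics, Logic}; time slot 3 → {Calculus}. Each listed conflict is separated.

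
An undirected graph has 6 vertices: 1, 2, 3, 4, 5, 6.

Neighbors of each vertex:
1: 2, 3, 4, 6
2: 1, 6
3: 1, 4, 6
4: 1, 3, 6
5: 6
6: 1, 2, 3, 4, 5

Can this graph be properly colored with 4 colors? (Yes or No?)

The chromatic number is 4. 1, 3, 4, 6 are mutually adjacent (a clique of size 4), so at least 4 colors are needed.
4 colors suffice: 1=blue, 2=green, 3=yellow, 4=green, 5=blue, 6=red.
That is already a proper 4-coloring.

Yes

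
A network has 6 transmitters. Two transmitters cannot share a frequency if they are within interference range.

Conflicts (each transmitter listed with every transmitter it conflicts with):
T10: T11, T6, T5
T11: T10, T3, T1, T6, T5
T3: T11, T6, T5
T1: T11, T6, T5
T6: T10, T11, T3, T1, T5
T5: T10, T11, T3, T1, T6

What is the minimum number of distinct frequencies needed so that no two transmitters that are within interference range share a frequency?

4

T10, T11, T6, T5 are mutually in conflict, so at least 4 frequencies are needed.
4 frequencies suffice: frequency 1 → {T11}; frequency 2 → {T6}; frequency 3 → {T5}; frequency 4 → {T10, T3, T1}. Every pair that conflicts lands in different frequencies.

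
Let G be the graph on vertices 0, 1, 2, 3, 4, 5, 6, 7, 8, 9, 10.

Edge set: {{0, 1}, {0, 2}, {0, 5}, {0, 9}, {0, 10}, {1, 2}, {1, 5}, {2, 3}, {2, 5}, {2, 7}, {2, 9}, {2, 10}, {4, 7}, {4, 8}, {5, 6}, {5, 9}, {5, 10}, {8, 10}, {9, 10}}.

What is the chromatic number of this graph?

0, 2, 5, 9, 10 are pairwise adjacent (a clique of size 5), so at least 5 colors are needed.
5 colors suffice: color red → {2, 6, 8}; color blue → {3, 5, 7}; color green → {1, 4, 10}; color yellow → {0}; color purple → {9}. Each edge has distinct colors on its endpoints.

5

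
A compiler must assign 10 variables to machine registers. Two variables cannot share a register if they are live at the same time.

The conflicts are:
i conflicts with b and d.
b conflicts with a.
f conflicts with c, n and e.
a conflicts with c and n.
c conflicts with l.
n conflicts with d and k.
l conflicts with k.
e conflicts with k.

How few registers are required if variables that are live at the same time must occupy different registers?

The cycle k-l-c-f-e-k has odd length 5, so it cannot be 2-colored; at least 3 registers are needed.
A valid assignment using 3 registers: i=2, b=1, f=2, a=2, c=1, n=1, d=3, l=3, e=1, k=2. No two conflicting variables share a register.

3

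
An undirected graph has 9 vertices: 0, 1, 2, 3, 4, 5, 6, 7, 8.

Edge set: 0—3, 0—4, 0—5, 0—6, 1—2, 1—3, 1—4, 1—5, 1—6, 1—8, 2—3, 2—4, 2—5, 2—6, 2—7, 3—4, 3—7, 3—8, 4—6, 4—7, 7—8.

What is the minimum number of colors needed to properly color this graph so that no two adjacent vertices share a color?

4

2, 3, 4, 7 are mutually adjacent (a clique of size 4), so at least 4 colors are needed.
4 colors suffice: color red → {0, 1, 7}; color blue → {3, 5, 6}; color green → {2, 8}; color yellow → {4}. Every edge joins two different colors.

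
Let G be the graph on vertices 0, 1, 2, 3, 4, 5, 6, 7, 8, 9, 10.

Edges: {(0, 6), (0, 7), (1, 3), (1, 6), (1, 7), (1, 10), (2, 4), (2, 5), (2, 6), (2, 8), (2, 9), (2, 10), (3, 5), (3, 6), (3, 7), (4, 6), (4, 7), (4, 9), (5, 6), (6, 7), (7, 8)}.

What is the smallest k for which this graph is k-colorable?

1, 3, 6, 7 are mutually adjacent (a clique of size 4), so at least 4 colors are needed.
4 colors suffice: color a → {6, 8, 9, 10}; color b → {2, 7}; color c → {0, 3, 4}; color d → {1, 5}. Each edge has distinct colors on its endpoints.

4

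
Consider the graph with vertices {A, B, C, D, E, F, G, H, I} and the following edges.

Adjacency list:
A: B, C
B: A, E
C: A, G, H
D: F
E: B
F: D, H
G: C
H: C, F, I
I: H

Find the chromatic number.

D and F are adjacent, so at least 2 colors are needed.
2 colors suffice: color red → {A, D, E, G, H}; color blue → {B, C, F, I}. Each edge has distinct colors on its endpoints.

2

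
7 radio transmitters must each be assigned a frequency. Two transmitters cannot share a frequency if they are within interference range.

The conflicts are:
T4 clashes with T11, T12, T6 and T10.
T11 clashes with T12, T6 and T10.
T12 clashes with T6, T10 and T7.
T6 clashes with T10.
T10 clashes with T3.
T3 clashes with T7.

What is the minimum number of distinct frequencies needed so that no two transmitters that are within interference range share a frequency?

T4, T11, T12, T6, T10 all conflict with each other, so at least 5 frequencies are needed.
5 frequencies suffice: frequency 1 → {T12, T3}; frequency 2 → {T10, T7}; frequency 3 → {T6}; frequency 4 → {T11}; frequency 5 → {T4}. Every pair that conflicts lands in different frequencies.

5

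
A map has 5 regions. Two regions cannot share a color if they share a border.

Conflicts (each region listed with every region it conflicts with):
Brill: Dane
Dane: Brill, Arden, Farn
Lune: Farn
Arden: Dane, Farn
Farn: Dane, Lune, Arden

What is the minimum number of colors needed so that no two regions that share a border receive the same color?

Dane, Arden, Farn are mutually in conflict, so at least 3 colors are needed.
One proper 3-coloring: Brill=1, Dane=2, Lune=2, Arden=3, Farn=1. No two conflicting regions share a color.

3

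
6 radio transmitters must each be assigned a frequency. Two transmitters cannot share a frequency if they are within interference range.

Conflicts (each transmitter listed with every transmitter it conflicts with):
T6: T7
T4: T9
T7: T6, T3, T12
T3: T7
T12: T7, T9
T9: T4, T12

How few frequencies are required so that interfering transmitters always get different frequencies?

T7 and T12 conflict, so at least 2 frequencies are needed.
2 frequencies suffice: frequency 1 → {T7, T9}; frequency 2 → {T6, T4, T3, T12}. No two conflicting transmitters share a frequency.

2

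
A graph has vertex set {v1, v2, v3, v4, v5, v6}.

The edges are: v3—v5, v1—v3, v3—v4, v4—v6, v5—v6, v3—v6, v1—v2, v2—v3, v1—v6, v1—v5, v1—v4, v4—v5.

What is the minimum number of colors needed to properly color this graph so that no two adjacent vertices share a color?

v1, v3, v4, v5, v6 are pairwise adjacent (a clique of size 5), so at least 5 colors are needed.
One proper 5-coloring: v1=2, v2=3, v3=1, v4=5, v5=3, v6=4. Every edge joins two different colors.

5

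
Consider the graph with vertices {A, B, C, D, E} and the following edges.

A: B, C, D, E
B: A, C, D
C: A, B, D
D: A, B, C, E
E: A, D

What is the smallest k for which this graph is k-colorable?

4

A, B, C, D form a clique, so at least 4 colors are needed.
A valid assignment using 4 colors: A=blue, B=yellow, C=green, D=red, E=green. Every edge joins two different colors.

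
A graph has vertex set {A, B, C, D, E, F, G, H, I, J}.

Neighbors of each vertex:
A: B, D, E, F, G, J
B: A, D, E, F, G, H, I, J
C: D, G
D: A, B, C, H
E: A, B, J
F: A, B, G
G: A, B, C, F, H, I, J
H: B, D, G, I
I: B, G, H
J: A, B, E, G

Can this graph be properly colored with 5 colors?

The chromatic number is 4. A, B, E, J form a clique, so at least 4 colors are needed.
One proper 4-coloring: A=green, B=red, C=red, D=blue, E=blue, F=yellow, G=blue, H=green, I=yellow, J=yellow.
Since 5 ≥ 4, a proper 5-coloring certainly exists.

Yes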